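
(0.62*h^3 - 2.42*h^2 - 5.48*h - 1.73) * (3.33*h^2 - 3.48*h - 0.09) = 2.0646*h^5 - 10.2162*h^4 - 9.8826*h^3 + 13.5273*h^2 + 6.5136*h + 0.1557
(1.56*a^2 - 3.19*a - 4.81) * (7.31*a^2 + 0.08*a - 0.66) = 11.4036*a^4 - 23.1941*a^3 - 36.4459*a^2 + 1.7206*a + 3.1746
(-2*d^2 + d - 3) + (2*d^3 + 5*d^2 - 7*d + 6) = 2*d^3 + 3*d^2 - 6*d + 3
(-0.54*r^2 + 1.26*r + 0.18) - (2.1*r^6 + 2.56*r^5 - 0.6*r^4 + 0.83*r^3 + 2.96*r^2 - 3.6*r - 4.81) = -2.1*r^6 - 2.56*r^5 + 0.6*r^4 - 0.83*r^3 - 3.5*r^2 + 4.86*r + 4.99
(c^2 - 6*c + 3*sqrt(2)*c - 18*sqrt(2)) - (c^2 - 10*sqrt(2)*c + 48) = -6*c + 13*sqrt(2)*c - 48 - 18*sqrt(2)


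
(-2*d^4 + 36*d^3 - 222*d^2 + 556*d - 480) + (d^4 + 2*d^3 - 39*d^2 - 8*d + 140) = -d^4 + 38*d^3 - 261*d^2 + 548*d - 340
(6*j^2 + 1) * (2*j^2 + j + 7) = 12*j^4 + 6*j^3 + 44*j^2 + j + 7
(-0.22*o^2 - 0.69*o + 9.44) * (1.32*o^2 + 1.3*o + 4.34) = -0.2904*o^4 - 1.1968*o^3 + 10.609*o^2 + 9.2774*o + 40.9696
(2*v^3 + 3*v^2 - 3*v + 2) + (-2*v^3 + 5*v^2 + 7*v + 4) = 8*v^2 + 4*v + 6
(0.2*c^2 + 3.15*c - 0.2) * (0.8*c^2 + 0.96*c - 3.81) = 0.16*c^4 + 2.712*c^3 + 2.102*c^2 - 12.1935*c + 0.762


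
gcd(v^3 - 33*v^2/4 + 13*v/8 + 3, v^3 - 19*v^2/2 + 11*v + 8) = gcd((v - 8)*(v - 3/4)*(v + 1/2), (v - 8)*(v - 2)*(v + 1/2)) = v^2 - 15*v/2 - 4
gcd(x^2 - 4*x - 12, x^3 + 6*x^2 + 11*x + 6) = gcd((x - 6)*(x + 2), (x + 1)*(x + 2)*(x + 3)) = x + 2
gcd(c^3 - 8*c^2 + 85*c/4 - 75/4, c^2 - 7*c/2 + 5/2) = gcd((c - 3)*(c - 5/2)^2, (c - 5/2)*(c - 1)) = c - 5/2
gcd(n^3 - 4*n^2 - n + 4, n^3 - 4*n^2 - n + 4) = n^3 - 4*n^2 - n + 4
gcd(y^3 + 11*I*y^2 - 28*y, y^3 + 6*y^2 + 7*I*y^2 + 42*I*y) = y^2 + 7*I*y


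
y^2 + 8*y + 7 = (y + 1)*(y + 7)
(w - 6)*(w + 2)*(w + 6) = w^3 + 2*w^2 - 36*w - 72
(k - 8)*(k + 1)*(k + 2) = k^3 - 5*k^2 - 22*k - 16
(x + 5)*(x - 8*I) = x^2 + 5*x - 8*I*x - 40*I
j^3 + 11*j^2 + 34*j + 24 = (j + 1)*(j + 4)*(j + 6)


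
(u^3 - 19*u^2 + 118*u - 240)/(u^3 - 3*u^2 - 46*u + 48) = (u^2 - 11*u + 30)/(u^2 + 5*u - 6)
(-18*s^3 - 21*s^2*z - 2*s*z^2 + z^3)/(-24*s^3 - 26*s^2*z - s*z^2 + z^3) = (3*s + z)/(4*s + z)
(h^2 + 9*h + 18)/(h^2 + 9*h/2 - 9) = 2*(h + 3)/(2*h - 3)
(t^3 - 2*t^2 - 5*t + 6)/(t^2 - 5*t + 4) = (t^2 - t - 6)/(t - 4)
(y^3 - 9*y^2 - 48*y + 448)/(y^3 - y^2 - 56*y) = (y - 8)/y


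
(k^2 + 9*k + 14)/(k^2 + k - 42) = (k + 2)/(k - 6)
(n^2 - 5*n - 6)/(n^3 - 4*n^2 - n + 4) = (n - 6)/(n^2 - 5*n + 4)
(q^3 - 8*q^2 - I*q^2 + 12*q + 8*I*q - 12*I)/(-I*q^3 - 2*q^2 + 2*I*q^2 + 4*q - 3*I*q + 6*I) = (I*q^2 + q*(1 - 6*I) - 6)/(q^2 - 2*I*q + 3)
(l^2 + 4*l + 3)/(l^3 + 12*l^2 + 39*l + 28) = (l + 3)/(l^2 + 11*l + 28)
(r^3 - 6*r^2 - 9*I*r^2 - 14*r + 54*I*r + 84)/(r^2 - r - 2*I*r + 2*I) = (r^2 - r*(6 + 7*I) + 42*I)/(r - 1)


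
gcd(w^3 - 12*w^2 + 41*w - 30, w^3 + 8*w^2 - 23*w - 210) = w - 5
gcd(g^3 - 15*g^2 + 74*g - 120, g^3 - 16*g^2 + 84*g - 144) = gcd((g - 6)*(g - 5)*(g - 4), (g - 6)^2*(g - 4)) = g^2 - 10*g + 24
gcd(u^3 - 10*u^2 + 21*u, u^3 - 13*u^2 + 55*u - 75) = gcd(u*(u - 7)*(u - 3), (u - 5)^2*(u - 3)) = u - 3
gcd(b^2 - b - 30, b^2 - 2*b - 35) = b + 5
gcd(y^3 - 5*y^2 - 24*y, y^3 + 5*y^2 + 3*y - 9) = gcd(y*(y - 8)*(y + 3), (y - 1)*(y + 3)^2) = y + 3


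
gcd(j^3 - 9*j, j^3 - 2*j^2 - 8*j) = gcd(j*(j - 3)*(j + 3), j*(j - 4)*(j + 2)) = j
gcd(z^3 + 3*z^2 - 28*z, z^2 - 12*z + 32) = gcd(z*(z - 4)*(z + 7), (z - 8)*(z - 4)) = z - 4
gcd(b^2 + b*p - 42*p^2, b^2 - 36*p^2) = -b + 6*p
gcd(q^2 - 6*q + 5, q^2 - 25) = q - 5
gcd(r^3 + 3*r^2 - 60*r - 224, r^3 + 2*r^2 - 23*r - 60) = r + 4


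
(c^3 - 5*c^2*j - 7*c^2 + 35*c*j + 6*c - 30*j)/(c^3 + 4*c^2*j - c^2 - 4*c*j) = (c^2 - 5*c*j - 6*c + 30*j)/(c*(c + 4*j))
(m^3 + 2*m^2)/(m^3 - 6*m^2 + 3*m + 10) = m^2*(m + 2)/(m^3 - 6*m^2 + 3*m + 10)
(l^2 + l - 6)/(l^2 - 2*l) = (l + 3)/l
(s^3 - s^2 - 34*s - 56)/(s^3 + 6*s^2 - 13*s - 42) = (s^2 - 3*s - 28)/(s^2 + 4*s - 21)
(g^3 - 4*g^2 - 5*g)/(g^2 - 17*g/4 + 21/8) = 8*g*(g^2 - 4*g - 5)/(8*g^2 - 34*g + 21)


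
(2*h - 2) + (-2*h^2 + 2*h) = -2*h^2 + 4*h - 2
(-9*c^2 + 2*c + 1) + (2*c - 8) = -9*c^2 + 4*c - 7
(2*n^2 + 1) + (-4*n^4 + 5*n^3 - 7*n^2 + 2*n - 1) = -4*n^4 + 5*n^3 - 5*n^2 + 2*n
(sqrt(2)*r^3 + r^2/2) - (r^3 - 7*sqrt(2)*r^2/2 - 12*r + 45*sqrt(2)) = -r^3 + sqrt(2)*r^3 + r^2/2 + 7*sqrt(2)*r^2/2 + 12*r - 45*sqrt(2)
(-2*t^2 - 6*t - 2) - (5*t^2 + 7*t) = -7*t^2 - 13*t - 2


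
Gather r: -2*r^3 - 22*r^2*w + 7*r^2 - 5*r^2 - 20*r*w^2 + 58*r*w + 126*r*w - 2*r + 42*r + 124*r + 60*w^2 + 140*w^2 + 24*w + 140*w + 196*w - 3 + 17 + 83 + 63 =-2*r^3 + r^2*(2 - 22*w) + r*(-20*w^2 + 184*w + 164) + 200*w^2 + 360*w + 160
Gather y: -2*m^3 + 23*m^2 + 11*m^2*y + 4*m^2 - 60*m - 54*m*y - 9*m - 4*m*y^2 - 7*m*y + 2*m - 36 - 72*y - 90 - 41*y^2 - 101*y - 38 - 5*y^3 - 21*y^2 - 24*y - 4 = -2*m^3 + 27*m^2 - 67*m - 5*y^3 + y^2*(-4*m - 62) + y*(11*m^2 - 61*m - 197) - 168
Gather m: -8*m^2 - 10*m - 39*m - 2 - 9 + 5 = -8*m^2 - 49*m - 6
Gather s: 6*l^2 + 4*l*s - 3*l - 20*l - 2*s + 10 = 6*l^2 - 23*l + s*(4*l - 2) + 10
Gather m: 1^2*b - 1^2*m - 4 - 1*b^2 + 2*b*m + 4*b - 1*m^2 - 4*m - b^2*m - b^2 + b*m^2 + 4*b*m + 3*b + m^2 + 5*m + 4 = -2*b^2 + b*m^2 + 8*b + m*(-b^2 + 6*b)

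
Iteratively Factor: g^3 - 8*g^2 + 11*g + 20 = (g - 5)*(g^2 - 3*g - 4) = (g - 5)*(g + 1)*(g - 4)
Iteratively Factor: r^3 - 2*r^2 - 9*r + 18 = (r - 3)*(r^2 + r - 6) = (r - 3)*(r - 2)*(r + 3)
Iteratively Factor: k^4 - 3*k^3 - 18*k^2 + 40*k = (k - 2)*(k^3 - k^2 - 20*k) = (k - 2)*(k + 4)*(k^2 - 5*k) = k*(k - 2)*(k + 4)*(k - 5)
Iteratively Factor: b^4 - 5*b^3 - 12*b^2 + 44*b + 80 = (b + 2)*(b^3 - 7*b^2 + 2*b + 40) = (b - 4)*(b + 2)*(b^2 - 3*b - 10) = (b - 4)*(b + 2)^2*(b - 5)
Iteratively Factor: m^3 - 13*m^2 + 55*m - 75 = (m - 5)*(m^2 - 8*m + 15) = (m - 5)^2*(m - 3)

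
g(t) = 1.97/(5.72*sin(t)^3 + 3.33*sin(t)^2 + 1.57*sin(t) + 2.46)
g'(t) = 1.97*(-17.16*sin(t)^2*cos(t) - 6.66*sin(t)*cos(t) - 1.57*cos(t))/(5.72*sin(t)^3 + 3.33*sin(t)^2 + 1.57*sin(t) + 2.46)^2 = (-13.1202*sin(t) + 16.9026*cos(2*t) - 19.9955)*cos(t)/(5.72*sin(t)^3 + 3.33*sin(t)^2 + 1.57*sin(t) + 2.46)^2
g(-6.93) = 1.34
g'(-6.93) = -2.75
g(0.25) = 0.63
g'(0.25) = -0.83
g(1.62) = 0.15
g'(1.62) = 0.01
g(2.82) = 0.57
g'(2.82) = 0.84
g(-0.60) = 1.23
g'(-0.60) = -2.07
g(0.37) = 0.53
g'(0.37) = -0.82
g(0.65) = 0.33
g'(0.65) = -0.54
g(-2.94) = 0.88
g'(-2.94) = 0.36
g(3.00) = 0.71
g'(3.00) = 0.73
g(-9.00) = 1.00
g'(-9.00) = 0.80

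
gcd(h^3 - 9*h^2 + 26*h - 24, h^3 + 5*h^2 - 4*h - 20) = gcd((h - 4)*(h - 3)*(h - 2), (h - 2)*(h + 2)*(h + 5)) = h - 2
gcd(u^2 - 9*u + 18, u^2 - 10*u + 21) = u - 3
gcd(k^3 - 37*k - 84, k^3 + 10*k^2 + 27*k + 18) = k + 3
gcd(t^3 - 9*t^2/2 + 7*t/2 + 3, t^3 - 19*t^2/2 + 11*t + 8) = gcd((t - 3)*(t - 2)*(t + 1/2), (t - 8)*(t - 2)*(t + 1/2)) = t^2 - 3*t/2 - 1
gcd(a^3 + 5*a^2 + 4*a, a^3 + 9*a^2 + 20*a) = a^2 + 4*a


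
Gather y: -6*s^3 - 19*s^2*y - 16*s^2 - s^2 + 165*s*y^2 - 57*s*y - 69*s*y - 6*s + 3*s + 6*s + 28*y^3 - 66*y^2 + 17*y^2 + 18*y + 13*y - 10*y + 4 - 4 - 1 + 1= -6*s^3 - 17*s^2 + 3*s + 28*y^3 + y^2*(165*s - 49) + y*(-19*s^2 - 126*s + 21)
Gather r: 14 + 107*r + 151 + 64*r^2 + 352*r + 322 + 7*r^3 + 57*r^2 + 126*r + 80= 7*r^3 + 121*r^2 + 585*r + 567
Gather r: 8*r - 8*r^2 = -8*r^2 + 8*r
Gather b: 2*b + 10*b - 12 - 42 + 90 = 12*b + 36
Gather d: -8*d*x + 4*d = d*(4 - 8*x)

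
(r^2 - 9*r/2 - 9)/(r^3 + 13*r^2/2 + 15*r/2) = (r - 6)/(r*(r + 5))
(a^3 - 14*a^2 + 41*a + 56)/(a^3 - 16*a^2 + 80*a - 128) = (a^2 - 6*a - 7)/(a^2 - 8*a + 16)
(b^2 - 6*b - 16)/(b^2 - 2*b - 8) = (b - 8)/(b - 4)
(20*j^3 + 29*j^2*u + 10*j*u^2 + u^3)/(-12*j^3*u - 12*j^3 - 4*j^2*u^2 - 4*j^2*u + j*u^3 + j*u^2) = (20*j^3 + 29*j^2*u + 10*j*u^2 + u^3)/(j*(-12*j^2*u - 12*j^2 - 4*j*u^2 - 4*j*u + u^3 + u^2))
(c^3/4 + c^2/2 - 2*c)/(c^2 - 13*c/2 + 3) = c*(c^2 + 2*c - 8)/(2*(2*c^2 - 13*c + 6))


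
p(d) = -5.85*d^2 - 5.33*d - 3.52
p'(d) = -11.7*d - 5.33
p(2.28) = -46.08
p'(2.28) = -32.01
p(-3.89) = -71.31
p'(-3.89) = 40.18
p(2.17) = -42.63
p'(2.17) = -30.72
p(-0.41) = -2.32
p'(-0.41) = -0.53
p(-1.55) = -9.31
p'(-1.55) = 12.80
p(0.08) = -3.98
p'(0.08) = -6.27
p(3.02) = -72.97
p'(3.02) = -40.66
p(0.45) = -7.10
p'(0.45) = -10.60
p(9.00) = -525.34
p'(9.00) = -110.63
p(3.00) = -72.16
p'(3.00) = -40.43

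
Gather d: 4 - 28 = -24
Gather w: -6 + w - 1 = w - 7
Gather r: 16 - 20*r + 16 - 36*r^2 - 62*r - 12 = -36*r^2 - 82*r + 20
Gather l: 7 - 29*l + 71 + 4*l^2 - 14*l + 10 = 4*l^2 - 43*l + 88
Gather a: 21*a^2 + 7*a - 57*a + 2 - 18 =21*a^2 - 50*a - 16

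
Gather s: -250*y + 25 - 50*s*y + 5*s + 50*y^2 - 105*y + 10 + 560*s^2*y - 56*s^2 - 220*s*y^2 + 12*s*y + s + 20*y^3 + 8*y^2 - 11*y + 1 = s^2*(560*y - 56) + s*(-220*y^2 - 38*y + 6) + 20*y^3 + 58*y^2 - 366*y + 36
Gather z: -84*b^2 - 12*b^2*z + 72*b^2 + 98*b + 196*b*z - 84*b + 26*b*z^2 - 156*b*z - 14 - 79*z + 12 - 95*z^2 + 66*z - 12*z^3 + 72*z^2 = -12*b^2 + 14*b - 12*z^3 + z^2*(26*b - 23) + z*(-12*b^2 + 40*b - 13) - 2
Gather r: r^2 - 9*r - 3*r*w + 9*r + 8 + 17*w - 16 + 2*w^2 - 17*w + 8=r^2 - 3*r*w + 2*w^2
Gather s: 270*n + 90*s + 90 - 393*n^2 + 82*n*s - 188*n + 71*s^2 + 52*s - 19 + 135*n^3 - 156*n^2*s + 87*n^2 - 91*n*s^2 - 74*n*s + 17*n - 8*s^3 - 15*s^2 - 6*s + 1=135*n^3 - 306*n^2 + 99*n - 8*s^3 + s^2*(56 - 91*n) + s*(-156*n^2 + 8*n + 136) + 72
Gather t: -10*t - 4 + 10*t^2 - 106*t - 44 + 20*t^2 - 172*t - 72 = 30*t^2 - 288*t - 120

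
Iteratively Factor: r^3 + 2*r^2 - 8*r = (r - 2)*(r^2 + 4*r) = (r - 2)*(r + 4)*(r)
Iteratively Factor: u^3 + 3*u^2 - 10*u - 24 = (u + 4)*(u^2 - u - 6) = (u + 2)*(u + 4)*(u - 3)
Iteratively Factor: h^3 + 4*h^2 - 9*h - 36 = (h - 3)*(h^2 + 7*h + 12) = (h - 3)*(h + 3)*(h + 4)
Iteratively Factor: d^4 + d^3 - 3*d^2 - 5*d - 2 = (d - 2)*(d^3 + 3*d^2 + 3*d + 1) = (d - 2)*(d + 1)*(d^2 + 2*d + 1) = (d - 2)*(d + 1)^2*(d + 1)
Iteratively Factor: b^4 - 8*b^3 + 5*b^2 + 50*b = (b - 5)*(b^3 - 3*b^2 - 10*b) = (b - 5)^2*(b^2 + 2*b) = (b - 5)^2*(b + 2)*(b)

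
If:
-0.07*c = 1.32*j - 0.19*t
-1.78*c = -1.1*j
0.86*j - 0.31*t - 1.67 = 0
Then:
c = -0.76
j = -1.22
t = -8.78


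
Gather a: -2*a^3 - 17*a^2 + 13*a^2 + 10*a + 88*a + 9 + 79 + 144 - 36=-2*a^3 - 4*a^2 + 98*a + 196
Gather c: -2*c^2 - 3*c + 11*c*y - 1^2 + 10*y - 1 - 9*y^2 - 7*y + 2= -2*c^2 + c*(11*y - 3) - 9*y^2 + 3*y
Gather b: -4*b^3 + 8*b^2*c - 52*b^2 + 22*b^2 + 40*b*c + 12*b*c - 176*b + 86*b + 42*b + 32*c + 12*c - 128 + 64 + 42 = -4*b^3 + b^2*(8*c - 30) + b*(52*c - 48) + 44*c - 22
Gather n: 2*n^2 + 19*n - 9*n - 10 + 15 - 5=2*n^2 + 10*n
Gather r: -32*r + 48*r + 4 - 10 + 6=16*r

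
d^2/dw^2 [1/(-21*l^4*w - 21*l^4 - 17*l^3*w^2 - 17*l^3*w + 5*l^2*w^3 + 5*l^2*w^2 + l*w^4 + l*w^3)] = 2*((17*l^2 - 15*l*w - 5*l - 6*w^2 - 3*w)*(21*l^3*w + 21*l^3 + 17*l^2*w^2 + 17*l^2*w - 5*l*w^3 - 5*l*w^2 - w^4 - w^3) - (-21*l^3 - 34*l^2*w - 17*l^2 + 15*l*w^2 + 10*l*w + 4*w^3 + 3*w^2)^2)/(l*(21*l^3*w + 21*l^3 + 17*l^2*w^2 + 17*l^2*w - 5*l*w^3 - 5*l*w^2 - w^4 - w^3)^3)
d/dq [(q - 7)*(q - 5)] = 2*q - 12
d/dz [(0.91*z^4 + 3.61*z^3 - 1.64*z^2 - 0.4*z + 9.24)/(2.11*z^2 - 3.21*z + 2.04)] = (3.8402*z^5 - 1.1462*z^4 - 15.7506*z^3 + 28.2016*z^2 - 45.684*z + 28.8444)/(4.4521*z^4 - 13.5462*z^3 + 18.9129*z^2 - 13.0968*z + 4.1616)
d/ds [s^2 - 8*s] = 2*s - 8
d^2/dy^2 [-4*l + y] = 0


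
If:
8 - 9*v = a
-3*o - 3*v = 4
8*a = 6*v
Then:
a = 8/13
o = -28/13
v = 32/39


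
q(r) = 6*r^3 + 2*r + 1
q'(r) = 18*r^2 + 2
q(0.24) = 1.56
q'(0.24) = 3.04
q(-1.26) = -13.52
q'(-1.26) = 30.58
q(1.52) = 25.11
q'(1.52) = 43.59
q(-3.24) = -209.55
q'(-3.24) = 190.96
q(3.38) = 239.45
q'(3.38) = 207.64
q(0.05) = 1.10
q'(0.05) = 2.04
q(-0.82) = -3.95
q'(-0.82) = 14.10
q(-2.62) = -112.15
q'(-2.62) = 125.56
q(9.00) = 4393.00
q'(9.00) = 1460.00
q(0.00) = 1.00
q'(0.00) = 2.00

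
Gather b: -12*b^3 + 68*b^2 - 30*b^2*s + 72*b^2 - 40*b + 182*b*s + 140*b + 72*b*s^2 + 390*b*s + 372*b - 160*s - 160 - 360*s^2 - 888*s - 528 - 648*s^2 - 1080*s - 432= -12*b^3 + b^2*(140 - 30*s) + b*(72*s^2 + 572*s + 472) - 1008*s^2 - 2128*s - 1120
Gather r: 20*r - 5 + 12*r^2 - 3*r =12*r^2 + 17*r - 5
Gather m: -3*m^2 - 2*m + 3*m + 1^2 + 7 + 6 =-3*m^2 + m + 14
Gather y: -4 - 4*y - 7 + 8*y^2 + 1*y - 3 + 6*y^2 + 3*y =14*y^2 - 14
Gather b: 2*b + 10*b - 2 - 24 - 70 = 12*b - 96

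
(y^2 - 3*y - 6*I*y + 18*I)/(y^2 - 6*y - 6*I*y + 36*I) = (y - 3)/(y - 6)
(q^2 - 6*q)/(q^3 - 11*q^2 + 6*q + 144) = q/(q^2 - 5*q - 24)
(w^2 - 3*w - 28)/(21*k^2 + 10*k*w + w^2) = (w^2 - 3*w - 28)/(21*k^2 + 10*k*w + w^2)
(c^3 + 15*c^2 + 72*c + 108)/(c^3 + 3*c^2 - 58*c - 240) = (c^2 + 9*c + 18)/(c^2 - 3*c - 40)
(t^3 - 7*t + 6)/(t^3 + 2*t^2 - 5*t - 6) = (t - 1)/(t + 1)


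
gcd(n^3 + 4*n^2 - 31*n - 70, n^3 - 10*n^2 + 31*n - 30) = n - 5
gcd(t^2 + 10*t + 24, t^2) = 1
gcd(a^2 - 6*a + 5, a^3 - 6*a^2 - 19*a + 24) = a - 1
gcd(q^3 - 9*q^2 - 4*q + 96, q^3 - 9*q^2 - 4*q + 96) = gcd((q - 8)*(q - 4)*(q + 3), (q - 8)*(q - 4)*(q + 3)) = q^3 - 9*q^2 - 4*q + 96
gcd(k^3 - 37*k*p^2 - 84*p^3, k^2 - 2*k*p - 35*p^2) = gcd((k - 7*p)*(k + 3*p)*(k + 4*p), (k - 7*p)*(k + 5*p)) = -k + 7*p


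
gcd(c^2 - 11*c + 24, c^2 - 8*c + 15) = c - 3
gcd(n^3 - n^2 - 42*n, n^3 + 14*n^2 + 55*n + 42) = n + 6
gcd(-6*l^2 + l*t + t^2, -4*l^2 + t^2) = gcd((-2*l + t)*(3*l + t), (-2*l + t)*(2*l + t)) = -2*l + t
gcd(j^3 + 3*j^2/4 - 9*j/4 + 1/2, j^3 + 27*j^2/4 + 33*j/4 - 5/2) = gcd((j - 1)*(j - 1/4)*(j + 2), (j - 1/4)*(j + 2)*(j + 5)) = j^2 + 7*j/4 - 1/2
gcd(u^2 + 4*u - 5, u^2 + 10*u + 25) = u + 5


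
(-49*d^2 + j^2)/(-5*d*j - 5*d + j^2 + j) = (49*d^2 - j^2)/(5*d*j + 5*d - j^2 - j)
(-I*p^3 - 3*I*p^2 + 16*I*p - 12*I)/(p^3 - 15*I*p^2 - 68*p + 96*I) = I*(-p^3 - 3*p^2 + 16*p - 12)/(p^3 - 15*I*p^2 - 68*p + 96*I)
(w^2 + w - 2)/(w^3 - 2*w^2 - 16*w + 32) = (w^2 + w - 2)/(w^3 - 2*w^2 - 16*w + 32)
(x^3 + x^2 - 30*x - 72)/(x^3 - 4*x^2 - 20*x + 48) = (x + 3)/(x - 2)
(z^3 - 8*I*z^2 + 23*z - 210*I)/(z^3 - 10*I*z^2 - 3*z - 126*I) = (z + 5*I)/(z + 3*I)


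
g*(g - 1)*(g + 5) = g^3 + 4*g^2 - 5*g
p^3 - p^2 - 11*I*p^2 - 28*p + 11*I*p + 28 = (p - 1)*(p - 7*I)*(p - 4*I)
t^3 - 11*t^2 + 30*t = t*(t - 6)*(t - 5)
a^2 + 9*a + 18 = (a + 3)*(a + 6)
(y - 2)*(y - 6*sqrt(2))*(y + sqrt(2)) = y^3 - 5*sqrt(2)*y^2 - 2*y^2 - 12*y + 10*sqrt(2)*y + 24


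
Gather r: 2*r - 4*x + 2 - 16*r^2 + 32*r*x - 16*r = -16*r^2 + r*(32*x - 14) - 4*x + 2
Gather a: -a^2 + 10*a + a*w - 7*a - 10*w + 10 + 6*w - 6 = -a^2 + a*(w + 3) - 4*w + 4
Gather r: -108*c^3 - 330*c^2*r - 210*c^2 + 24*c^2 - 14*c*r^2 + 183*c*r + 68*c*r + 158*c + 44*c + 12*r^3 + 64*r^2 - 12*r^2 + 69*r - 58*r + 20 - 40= -108*c^3 - 186*c^2 + 202*c + 12*r^3 + r^2*(52 - 14*c) + r*(-330*c^2 + 251*c + 11) - 20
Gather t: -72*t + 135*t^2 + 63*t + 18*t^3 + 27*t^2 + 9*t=18*t^3 + 162*t^2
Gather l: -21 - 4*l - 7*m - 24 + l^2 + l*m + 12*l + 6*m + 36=l^2 + l*(m + 8) - m - 9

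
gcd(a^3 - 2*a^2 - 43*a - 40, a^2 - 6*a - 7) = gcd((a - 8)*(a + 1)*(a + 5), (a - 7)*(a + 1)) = a + 1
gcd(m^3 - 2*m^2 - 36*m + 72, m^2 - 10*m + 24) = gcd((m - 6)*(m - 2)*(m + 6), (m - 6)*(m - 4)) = m - 6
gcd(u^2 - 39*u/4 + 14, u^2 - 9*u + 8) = u - 8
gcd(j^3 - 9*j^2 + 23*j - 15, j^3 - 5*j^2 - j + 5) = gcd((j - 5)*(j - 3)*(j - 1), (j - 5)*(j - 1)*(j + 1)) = j^2 - 6*j + 5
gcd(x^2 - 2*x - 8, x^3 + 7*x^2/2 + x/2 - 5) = x + 2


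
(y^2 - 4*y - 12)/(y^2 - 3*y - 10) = (y - 6)/(y - 5)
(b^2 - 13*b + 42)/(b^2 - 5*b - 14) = (b - 6)/(b + 2)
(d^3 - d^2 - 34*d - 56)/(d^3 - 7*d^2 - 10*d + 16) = (d^2 - 3*d - 28)/(d^2 - 9*d + 8)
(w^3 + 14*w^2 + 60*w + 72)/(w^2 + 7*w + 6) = (w^2 + 8*w + 12)/(w + 1)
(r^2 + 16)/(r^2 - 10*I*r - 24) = (r + 4*I)/(r - 6*I)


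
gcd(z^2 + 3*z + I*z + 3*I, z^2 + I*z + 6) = 1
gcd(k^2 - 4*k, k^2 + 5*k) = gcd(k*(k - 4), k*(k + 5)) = k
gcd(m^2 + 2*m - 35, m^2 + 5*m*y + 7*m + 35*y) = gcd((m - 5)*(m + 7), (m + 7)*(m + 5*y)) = m + 7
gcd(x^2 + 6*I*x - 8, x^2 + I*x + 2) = x + 2*I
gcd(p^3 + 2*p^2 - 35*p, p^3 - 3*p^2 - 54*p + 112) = p + 7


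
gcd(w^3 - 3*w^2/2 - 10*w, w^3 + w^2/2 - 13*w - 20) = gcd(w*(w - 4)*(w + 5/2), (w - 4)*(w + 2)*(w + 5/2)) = w^2 - 3*w/2 - 10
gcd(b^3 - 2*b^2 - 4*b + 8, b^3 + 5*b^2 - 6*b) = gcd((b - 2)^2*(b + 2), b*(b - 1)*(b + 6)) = 1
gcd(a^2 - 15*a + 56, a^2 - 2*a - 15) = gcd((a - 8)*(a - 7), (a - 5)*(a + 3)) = 1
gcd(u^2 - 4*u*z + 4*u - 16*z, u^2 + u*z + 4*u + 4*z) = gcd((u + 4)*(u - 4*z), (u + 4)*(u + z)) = u + 4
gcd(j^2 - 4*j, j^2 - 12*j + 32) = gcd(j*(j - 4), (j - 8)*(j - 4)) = j - 4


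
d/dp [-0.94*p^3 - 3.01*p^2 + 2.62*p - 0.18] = -2.82*p^2 - 6.02*p + 2.62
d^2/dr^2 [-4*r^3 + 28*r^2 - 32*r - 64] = 56 - 24*r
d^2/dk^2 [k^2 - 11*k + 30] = 2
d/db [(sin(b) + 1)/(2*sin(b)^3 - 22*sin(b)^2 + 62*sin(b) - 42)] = (-sin(b)^3 + 4*sin(b)^2 + 11*sin(b) - 26)*cos(b)/((sin(b) - 7)^2*(sin(b) - 3)^2*(sin(b) - 1)^2)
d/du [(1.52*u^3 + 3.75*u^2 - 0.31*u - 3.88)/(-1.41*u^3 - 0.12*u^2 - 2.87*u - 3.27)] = (-8.88178419700125e-16*u^5 + 5.1051*u^4 - 9.599*u^3 - 42.1233*u^2 - 25.4562*u - 10.1219)/(1.9881*u^6 + 0.3384*u^5 + 8.1078*u^4 + 9.9102*u^3 + 9.0217*u^2 + 18.7698*u + 10.6929)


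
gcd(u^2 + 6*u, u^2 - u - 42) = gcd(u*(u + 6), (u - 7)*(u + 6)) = u + 6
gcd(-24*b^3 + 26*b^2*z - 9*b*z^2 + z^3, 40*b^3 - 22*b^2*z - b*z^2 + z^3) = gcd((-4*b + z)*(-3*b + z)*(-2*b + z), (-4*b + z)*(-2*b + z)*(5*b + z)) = 8*b^2 - 6*b*z + z^2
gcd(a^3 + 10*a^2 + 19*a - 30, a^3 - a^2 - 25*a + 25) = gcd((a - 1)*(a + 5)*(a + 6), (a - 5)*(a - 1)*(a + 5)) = a^2 + 4*a - 5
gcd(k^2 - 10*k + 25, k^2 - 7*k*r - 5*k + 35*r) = k - 5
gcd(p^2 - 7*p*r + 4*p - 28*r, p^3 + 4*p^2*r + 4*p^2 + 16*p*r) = p + 4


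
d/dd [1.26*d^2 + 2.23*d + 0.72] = 2.52*d + 2.23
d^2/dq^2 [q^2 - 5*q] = 2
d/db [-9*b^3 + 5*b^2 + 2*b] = -27*b^2 + 10*b + 2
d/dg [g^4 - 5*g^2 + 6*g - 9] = 4*g^3 - 10*g + 6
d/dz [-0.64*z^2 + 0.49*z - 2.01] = 0.49 - 1.28*z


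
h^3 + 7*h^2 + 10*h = h*(h + 2)*(h + 5)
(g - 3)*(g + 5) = g^2 + 2*g - 15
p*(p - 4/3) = p^2 - 4*p/3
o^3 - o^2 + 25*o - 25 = (o - 1)*(o - 5*I)*(o + 5*I)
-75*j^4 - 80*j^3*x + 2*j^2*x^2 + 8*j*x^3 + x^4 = (-3*j + x)*(j + x)*(5*j + x)^2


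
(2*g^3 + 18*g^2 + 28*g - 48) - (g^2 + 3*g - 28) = 2*g^3 + 17*g^2 + 25*g - 20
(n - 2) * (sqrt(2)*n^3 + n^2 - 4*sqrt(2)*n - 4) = sqrt(2)*n^4 - 2*sqrt(2)*n^3 + n^3 - 4*sqrt(2)*n^2 - 2*n^2 - 4*n + 8*sqrt(2)*n + 8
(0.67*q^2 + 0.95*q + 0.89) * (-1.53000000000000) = -1.0251*q^2 - 1.4535*q - 1.3617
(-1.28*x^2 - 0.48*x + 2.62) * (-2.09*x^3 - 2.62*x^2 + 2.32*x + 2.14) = 2.6752*x^5 + 4.3568*x^4 - 7.1878*x^3 - 10.7172*x^2 + 5.0512*x + 5.6068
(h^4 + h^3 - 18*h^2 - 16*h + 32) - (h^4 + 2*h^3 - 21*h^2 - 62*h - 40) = -h^3 + 3*h^2 + 46*h + 72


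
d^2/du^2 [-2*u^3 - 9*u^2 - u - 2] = -12*u - 18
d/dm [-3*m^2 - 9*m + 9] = -6*m - 9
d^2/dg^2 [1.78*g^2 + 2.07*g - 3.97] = 3.56000000000000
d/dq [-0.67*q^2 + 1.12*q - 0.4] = 1.12 - 1.34*q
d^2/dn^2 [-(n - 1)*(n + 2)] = -2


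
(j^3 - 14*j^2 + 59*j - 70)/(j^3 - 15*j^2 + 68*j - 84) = (j - 5)/(j - 6)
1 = 1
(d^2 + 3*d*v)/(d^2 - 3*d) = (d + 3*v)/(d - 3)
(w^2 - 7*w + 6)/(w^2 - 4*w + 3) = (w - 6)/(w - 3)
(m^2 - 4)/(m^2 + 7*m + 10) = (m - 2)/(m + 5)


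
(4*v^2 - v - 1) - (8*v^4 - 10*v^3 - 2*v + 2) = -8*v^4 + 10*v^3 + 4*v^2 + v - 3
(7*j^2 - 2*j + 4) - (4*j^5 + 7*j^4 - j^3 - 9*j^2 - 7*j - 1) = -4*j^5 - 7*j^4 + j^3 + 16*j^2 + 5*j + 5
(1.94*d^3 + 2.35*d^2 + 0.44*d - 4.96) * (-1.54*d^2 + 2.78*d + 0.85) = -2.9876*d^5 + 1.7742*d^4 + 7.5044*d^3 + 10.8591*d^2 - 13.4148*d - 4.216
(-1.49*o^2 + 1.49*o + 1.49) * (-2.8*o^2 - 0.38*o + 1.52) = 4.172*o^4 - 3.6058*o^3 - 7.003*o^2 + 1.6986*o + 2.2648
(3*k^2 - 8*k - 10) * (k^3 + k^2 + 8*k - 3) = 3*k^5 - 5*k^4 + 6*k^3 - 83*k^2 - 56*k + 30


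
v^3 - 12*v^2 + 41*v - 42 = (v - 7)*(v - 3)*(v - 2)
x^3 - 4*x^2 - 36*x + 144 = (x - 6)*(x - 4)*(x + 6)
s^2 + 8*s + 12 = (s + 2)*(s + 6)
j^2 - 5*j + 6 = (j - 3)*(j - 2)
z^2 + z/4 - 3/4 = (z - 3/4)*(z + 1)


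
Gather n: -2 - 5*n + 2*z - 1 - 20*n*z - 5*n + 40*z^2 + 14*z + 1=n*(-20*z - 10) + 40*z^2 + 16*z - 2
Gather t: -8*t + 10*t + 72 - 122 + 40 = 2*t - 10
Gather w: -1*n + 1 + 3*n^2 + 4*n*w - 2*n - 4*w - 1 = 3*n^2 - 3*n + w*(4*n - 4)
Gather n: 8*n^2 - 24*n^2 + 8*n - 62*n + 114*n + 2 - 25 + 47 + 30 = -16*n^2 + 60*n + 54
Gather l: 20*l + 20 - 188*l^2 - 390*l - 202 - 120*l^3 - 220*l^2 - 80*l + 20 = -120*l^3 - 408*l^2 - 450*l - 162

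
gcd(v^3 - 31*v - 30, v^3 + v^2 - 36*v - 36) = v^2 - 5*v - 6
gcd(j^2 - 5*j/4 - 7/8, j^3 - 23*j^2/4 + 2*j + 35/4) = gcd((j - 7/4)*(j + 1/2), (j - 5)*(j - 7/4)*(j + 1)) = j - 7/4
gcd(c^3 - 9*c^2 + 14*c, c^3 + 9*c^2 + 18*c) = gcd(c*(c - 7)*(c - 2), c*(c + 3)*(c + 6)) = c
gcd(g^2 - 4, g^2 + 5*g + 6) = g + 2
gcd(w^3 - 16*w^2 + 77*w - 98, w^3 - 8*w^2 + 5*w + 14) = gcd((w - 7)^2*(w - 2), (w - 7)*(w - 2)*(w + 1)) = w^2 - 9*w + 14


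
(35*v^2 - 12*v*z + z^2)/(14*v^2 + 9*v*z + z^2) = (35*v^2 - 12*v*z + z^2)/(14*v^2 + 9*v*z + z^2)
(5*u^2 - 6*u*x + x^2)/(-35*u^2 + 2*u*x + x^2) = (-u + x)/(7*u + x)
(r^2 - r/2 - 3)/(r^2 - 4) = (r + 3/2)/(r + 2)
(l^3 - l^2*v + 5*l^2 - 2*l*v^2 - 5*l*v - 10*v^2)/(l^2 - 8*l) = (l^3 - l^2*v + 5*l^2 - 2*l*v^2 - 5*l*v - 10*v^2)/(l*(l - 8))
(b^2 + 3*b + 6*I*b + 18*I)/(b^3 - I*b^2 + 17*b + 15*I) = (b^2 + b*(3 + 6*I) + 18*I)/(b^3 - I*b^2 + 17*b + 15*I)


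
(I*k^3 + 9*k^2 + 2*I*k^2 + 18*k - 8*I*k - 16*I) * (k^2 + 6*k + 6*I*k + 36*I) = I*k^5 + 3*k^4 + 8*I*k^4 + 24*k^3 + 58*I*k^3 + 84*k^2 + 368*I*k^2 + 384*k + 552*I*k + 576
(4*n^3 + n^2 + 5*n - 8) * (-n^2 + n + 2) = -4*n^5 + 3*n^4 + 4*n^3 + 15*n^2 + 2*n - 16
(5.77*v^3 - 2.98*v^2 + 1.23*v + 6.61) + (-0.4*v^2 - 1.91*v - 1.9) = 5.77*v^3 - 3.38*v^2 - 0.68*v + 4.71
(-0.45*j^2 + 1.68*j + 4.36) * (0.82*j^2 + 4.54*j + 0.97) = -0.369*j^4 - 0.6654*j^3 + 10.7659*j^2 + 21.424*j + 4.2292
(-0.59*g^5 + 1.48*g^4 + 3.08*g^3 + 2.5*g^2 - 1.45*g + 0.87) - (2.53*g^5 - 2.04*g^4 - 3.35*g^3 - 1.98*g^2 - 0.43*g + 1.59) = -3.12*g^5 + 3.52*g^4 + 6.43*g^3 + 4.48*g^2 - 1.02*g - 0.72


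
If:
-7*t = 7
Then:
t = -1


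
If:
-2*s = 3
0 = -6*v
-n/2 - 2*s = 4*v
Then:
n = 6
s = -3/2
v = 0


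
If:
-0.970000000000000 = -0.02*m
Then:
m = 48.50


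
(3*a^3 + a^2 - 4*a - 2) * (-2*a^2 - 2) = -6*a^5 - 2*a^4 + 2*a^3 + 2*a^2 + 8*a + 4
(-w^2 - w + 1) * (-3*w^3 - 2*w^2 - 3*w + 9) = 3*w^5 + 5*w^4 + 2*w^3 - 8*w^2 - 12*w + 9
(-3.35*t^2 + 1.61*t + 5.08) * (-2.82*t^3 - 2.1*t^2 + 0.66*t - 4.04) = 9.447*t^5 + 2.4948*t^4 - 19.9176*t^3 + 3.9286*t^2 - 3.1516*t - 20.5232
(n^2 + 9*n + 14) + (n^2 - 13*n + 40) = 2*n^2 - 4*n + 54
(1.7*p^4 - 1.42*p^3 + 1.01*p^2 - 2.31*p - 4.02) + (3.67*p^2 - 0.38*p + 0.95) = 1.7*p^4 - 1.42*p^3 + 4.68*p^2 - 2.69*p - 3.07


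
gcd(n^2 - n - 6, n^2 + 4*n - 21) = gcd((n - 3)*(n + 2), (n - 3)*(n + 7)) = n - 3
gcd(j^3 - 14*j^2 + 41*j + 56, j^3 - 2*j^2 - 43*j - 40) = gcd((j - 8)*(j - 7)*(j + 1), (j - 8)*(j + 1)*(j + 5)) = j^2 - 7*j - 8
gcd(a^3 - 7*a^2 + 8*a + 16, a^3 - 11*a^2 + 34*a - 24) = a - 4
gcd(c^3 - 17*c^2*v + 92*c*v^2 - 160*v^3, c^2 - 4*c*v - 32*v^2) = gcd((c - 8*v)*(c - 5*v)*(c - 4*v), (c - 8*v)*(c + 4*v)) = -c + 8*v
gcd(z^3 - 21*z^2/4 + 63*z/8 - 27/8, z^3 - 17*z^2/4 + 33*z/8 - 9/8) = z^2 - 15*z/4 + 9/4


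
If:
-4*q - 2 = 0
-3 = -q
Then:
No Solution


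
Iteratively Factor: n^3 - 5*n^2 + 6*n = (n)*(n^2 - 5*n + 6) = n*(n - 3)*(n - 2)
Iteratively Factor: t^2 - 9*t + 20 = (t - 5)*(t - 4)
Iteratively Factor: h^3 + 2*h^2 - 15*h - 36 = (h - 4)*(h^2 + 6*h + 9) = (h - 4)*(h + 3)*(h + 3)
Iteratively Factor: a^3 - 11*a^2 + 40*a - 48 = (a - 3)*(a^2 - 8*a + 16) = (a - 4)*(a - 3)*(a - 4)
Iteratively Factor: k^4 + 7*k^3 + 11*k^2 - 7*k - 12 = (k + 3)*(k^3 + 4*k^2 - k - 4) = (k + 3)*(k + 4)*(k^2 - 1) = (k - 1)*(k + 3)*(k + 4)*(k + 1)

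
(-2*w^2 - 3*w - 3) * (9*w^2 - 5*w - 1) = -18*w^4 - 17*w^3 - 10*w^2 + 18*w + 3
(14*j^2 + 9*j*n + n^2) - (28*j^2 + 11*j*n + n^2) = -14*j^2 - 2*j*n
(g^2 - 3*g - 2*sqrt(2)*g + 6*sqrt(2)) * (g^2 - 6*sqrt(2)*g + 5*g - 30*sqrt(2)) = g^4 - 8*sqrt(2)*g^3 + 2*g^3 - 16*sqrt(2)*g^2 + 9*g^2 + 48*g + 120*sqrt(2)*g - 360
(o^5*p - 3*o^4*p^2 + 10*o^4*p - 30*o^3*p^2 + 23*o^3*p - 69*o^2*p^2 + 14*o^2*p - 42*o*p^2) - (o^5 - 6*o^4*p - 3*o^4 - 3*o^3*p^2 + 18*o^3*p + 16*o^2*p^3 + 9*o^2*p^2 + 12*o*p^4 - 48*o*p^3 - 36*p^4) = o^5*p - o^5 - 3*o^4*p^2 + 16*o^4*p + 3*o^4 - 27*o^3*p^2 + 5*o^3*p - 16*o^2*p^3 - 78*o^2*p^2 + 14*o^2*p - 12*o*p^4 + 48*o*p^3 - 42*o*p^2 + 36*p^4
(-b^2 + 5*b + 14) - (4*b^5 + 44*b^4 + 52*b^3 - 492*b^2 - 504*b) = -4*b^5 - 44*b^4 - 52*b^3 + 491*b^2 + 509*b + 14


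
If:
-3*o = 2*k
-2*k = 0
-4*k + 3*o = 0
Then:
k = 0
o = 0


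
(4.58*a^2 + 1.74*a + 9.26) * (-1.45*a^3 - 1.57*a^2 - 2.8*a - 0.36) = -6.641*a^5 - 9.7136*a^4 - 28.9828*a^3 - 21.059*a^2 - 26.5544*a - 3.3336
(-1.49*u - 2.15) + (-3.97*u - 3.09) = -5.46*u - 5.24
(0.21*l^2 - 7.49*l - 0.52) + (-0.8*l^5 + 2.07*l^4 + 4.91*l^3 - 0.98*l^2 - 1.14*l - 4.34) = -0.8*l^5 + 2.07*l^4 + 4.91*l^3 - 0.77*l^2 - 8.63*l - 4.86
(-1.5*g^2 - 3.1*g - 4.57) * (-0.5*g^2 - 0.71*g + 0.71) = 0.75*g^4 + 2.615*g^3 + 3.421*g^2 + 1.0437*g - 3.2447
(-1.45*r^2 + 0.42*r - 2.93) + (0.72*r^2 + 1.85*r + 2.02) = -0.73*r^2 + 2.27*r - 0.91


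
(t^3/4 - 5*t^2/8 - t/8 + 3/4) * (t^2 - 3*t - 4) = t^5/4 - 11*t^4/8 + 3*t^3/4 + 29*t^2/8 - 7*t/4 - 3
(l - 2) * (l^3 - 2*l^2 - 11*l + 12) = l^4 - 4*l^3 - 7*l^2 + 34*l - 24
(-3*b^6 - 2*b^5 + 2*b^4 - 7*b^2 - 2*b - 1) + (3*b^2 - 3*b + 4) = -3*b^6 - 2*b^5 + 2*b^4 - 4*b^2 - 5*b + 3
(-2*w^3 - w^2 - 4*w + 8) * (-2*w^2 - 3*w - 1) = 4*w^5 + 8*w^4 + 13*w^3 - 3*w^2 - 20*w - 8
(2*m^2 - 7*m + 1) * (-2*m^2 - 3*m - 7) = -4*m^4 + 8*m^3 + 5*m^2 + 46*m - 7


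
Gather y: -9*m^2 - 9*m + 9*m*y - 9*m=-9*m^2 + 9*m*y - 18*m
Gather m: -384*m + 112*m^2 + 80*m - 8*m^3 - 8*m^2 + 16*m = -8*m^3 + 104*m^2 - 288*m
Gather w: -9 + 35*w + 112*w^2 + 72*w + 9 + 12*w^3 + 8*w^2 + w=12*w^3 + 120*w^2 + 108*w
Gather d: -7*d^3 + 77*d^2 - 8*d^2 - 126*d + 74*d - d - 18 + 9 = -7*d^3 + 69*d^2 - 53*d - 9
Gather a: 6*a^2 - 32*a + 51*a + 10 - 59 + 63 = 6*a^2 + 19*a + 14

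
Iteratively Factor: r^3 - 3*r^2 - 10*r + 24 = (r + 3)*(r^2 - 6*r + 8) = (r - 2)*(r + 3)*(r - 4)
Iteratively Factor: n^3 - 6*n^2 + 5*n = (n - 5)*(n^2 - n) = (n - 5)*(n - 1)*(n)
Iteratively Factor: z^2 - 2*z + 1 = (z - 1)*(z - 1)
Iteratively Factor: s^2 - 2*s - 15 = (s + 3)*(s - 5)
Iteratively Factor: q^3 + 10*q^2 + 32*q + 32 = (q + 4)*(q^2 + 6*q + 8) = (q + 4)^2*(q + 2)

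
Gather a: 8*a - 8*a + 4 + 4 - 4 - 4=0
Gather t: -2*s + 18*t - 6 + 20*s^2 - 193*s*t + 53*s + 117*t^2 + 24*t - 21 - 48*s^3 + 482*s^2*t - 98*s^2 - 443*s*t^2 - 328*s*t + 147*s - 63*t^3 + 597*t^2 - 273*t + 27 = -48*s^3 - 78*s^2 + 198*s - 63*t^3 + t^2*(714 - 443*s) + t*(482*s^2 - 521*s - 231)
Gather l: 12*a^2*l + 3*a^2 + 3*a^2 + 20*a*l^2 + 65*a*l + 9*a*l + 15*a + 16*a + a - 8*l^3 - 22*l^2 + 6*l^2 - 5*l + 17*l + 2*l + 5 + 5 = 6*a^2 + 32*a - 8*l^3 + l^2*(20*a - 16) + l*(12*a^2 + 74*a + 14) + 10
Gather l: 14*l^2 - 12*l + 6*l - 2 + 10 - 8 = 14*l^2 - 6*l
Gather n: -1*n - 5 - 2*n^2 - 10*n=-2*n^2 - 11*n - 5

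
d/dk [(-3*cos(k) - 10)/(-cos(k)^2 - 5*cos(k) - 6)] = (3*cos(k)^2 + 20*cos(k) + 32)*sin(k)/((cos(k) + 2)^2*(cos(k) + 3)^2)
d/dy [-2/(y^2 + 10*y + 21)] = 4*(y + 5)/(y^2 + 10*y + 21)^2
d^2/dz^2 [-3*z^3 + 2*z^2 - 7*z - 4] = 4 - 18*z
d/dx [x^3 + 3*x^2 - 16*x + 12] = 3*x^2 + 6*x - 16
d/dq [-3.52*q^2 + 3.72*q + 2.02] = 3.72 - 7.04*q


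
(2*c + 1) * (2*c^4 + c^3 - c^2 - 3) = 4*c^5 + 4*c^4 - c^3 - c^2 - 6*c - 3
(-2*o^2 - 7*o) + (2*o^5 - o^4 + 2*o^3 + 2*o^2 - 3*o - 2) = 2*o^5 - o^4 + 2*o^3 - 10*o - 2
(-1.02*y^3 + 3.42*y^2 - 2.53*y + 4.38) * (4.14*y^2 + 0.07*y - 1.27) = -4.2228*y^5 + 14.0874*y^4 - 8.9394*y^3 + 13.6127*y^2 + 3.5197*y - 5.5626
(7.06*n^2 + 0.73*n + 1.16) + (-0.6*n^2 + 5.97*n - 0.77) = 6.46*n^2 + 6.7*n + 0.39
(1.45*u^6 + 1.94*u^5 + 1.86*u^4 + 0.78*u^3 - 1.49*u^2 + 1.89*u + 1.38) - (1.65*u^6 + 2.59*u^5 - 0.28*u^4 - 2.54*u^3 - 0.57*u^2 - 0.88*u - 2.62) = -0.2*u^6 - 0.65*u^5 + 2.14*u^4 + 3.32*u^3 - 0.92*u^2 + 2.77*u + 4.0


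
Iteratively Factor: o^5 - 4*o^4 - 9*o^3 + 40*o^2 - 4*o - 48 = (o + 3)*(o^4 - 7*o^3 + 12*o^2 + 4*o - 16) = (o + 1)*(o + 3)*(o^3 - 8*o^2 + 20*o - 16) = (o - 2)*(o + 1)*(o + 3)*(o^2 - 6*o + 8) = (o - 4)*(o - 2)*(o + 1)*(o + 3)*(o - 2)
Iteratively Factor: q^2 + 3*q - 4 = (q + 4)*(q - 1)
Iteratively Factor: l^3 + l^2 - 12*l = (l)*(l^2 + l - 12) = l*(l + 4)*(l - 3)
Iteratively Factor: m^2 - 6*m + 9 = (m - 3)*(m - 3)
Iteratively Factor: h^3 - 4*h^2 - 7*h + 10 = (h + 2)*(h^2 - 6*h + 5) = (h - 1)*(h + 2)*(h - 5)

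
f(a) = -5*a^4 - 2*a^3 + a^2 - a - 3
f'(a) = -20*a^3 - 6*a^2 + 2*a - 1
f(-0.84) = -2.76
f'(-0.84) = 4.94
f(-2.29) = -108.95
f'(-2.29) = 203.14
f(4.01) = -1412.74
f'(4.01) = -1379.08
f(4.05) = -1468.72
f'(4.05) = -1419.92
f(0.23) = -3.22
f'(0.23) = -1.10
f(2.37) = -184.13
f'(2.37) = -296.20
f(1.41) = -27.79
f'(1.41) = -66.17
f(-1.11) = -5.51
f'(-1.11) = 16.74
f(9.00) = -34194.00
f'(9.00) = -15049.00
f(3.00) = -456.00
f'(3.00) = -589.00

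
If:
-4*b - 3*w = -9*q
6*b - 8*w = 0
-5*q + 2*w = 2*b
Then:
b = 0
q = 0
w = 0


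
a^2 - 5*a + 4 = (a - 4)*(a - 1)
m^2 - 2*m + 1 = (m - 1)^2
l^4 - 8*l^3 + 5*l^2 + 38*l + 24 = (l - 6)*(l - 4)*(l + 1)^2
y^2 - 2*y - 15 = (y - 5)*(y + 3)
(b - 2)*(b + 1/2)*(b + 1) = b^3 - b^2/2 - 5*b/2 - 1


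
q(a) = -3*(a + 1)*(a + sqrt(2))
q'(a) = -6*a - 3*sqrt(2) - 3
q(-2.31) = -3.52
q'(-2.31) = 6.62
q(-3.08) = -10.39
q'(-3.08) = 11.24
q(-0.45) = -1.59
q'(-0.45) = -4.54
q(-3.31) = -13.14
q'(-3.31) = 12.62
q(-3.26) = -12.51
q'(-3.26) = 12.32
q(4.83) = -109.21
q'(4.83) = -36.22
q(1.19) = -17.11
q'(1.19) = -14.38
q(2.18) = -34.29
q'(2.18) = -20.32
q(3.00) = -52.97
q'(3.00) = -25.24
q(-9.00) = -182.06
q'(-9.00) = 46.76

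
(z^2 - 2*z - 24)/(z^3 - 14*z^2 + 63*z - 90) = (z + 4)/(z^2 - 8*z + 15)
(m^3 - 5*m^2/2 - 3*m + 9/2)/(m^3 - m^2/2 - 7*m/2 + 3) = (2*m^2 - 3*m - 9)/(2*m^2 + m - 6)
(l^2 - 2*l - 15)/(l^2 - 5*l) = (l + 3)/l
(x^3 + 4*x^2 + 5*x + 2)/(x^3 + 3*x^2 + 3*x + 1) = (x + 2)/(x + 1)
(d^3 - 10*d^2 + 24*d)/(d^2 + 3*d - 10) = d*(d^2 - 10*d + 24)/(d^2 + 3*d - 10)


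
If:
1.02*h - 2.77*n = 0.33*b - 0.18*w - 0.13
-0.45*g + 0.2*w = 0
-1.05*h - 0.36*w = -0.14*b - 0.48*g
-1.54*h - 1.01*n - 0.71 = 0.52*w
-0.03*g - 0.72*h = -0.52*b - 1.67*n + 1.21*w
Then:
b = -3.49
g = -0.40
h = -0.34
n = 0.28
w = -0.90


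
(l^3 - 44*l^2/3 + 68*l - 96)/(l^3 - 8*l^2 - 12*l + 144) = (l - 8/3)/(l + 4)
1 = 1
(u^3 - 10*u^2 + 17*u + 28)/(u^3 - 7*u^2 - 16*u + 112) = (u + 1)/(u + 4)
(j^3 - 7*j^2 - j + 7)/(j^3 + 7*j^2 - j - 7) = (j - 7)/(j + 7)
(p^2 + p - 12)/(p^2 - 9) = (p + 4)/(p + 3)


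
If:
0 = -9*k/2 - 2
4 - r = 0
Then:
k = -4/9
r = 4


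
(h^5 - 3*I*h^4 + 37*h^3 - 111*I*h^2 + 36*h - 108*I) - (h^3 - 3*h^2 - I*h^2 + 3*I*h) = h^5 - 3*I*h^4 + 36*h^3 + 3*h^2 - 110*I*h^2 + 36*h - 3*I*h - 108*I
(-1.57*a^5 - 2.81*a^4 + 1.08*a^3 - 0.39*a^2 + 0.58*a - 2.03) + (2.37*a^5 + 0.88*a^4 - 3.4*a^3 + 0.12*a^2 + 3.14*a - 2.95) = 0.8*a^5 - 1.93*a^4 - 2.32*a^3 - 0.27*a^2 + 3.72*a - 4.98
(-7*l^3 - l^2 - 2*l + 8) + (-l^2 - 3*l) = -7*l^3 - 2*l^2 - 5*l + 8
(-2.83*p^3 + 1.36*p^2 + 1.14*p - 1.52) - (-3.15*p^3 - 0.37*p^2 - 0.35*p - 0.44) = 0.32*p^3 + 1.73*p^2 + 1.49*p - 1.08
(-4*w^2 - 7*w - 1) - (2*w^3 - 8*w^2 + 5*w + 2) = -2*w^3 + 4*w^2 - 12*w - 3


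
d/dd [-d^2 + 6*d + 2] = 6 - 2*d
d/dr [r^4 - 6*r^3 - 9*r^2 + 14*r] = 4*r^3 - 18*r^2 - 18*r + 14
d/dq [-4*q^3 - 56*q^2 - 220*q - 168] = -12*q^2 - 112*q - 220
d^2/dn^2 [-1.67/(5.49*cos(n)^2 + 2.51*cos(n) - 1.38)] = (201.335868*(1 - cos(n)^2)^2 + 69.037299*cos(n)^3 + 161.798117*cos(n)^2 - 132.290052*cos(n) - 247.68271)/(5.49*cos(n)^2 + 2.51*cos(n) - 1.38)^3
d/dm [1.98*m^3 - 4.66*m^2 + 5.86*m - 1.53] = 5.94*m^2 - 9.32*m + 5.86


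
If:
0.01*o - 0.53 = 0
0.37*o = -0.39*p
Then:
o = 53.00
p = -50.28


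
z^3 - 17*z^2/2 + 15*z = z*(z - 6)*(z - 5/2)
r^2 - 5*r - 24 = (r - 8)*(r + 3)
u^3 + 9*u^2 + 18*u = u*(u + 3)*(u + 6)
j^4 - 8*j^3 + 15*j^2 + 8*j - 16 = (j - 4)^2*(j - 1)*(j + 1)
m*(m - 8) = m^2 - 8*m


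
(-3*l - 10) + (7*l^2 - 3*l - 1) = 7*l^2 - 6*l - 11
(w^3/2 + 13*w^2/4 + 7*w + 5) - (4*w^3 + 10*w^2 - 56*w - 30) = -7*w^3/2 - 27*w^2/4 + 63*w + 35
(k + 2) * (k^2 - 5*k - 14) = k^3 - 3*k^2 - 24*k - 28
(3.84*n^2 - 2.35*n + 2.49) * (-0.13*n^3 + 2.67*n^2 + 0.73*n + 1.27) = -0.4992*n^5 + 10.5583*n^4 - 3.795*n^3 + 9.8096*n^2 - 1.1668*n + 3.1623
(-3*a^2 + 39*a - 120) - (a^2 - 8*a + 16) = -4*a^2 + 47*a - 136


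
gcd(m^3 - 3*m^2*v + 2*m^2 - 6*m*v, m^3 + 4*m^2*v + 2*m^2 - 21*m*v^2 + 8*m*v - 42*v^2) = -m^2 + 3*m*v - 2*m + 6*v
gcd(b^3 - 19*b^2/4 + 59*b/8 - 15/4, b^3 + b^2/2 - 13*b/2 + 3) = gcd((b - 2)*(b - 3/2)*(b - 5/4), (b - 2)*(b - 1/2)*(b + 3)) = b - 2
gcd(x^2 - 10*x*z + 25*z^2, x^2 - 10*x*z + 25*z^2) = x^2 - 10*x*z + 25*z^2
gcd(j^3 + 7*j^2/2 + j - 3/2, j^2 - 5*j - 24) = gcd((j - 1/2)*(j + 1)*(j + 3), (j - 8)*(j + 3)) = j + 3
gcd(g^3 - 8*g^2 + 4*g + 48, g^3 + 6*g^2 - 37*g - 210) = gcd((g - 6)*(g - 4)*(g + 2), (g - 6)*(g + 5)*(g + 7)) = g - 6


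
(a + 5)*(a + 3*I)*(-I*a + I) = -I*a^3 + 3*a^2 - 4*I*a^2 + 12*a + 5*I*a - 15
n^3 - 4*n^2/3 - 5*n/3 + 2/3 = (n - 2)*(n - 1/3)*(n + 1)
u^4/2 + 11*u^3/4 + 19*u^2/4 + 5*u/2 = u*(u/2 + 1/2)*(u + 2)*(u + 5/2)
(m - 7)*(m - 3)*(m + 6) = m^3 - 4*m^2 - 39*m + 126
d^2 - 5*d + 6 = (d - 3)*(d - 2)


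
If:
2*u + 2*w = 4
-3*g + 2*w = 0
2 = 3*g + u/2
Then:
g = 4/9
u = 4/3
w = 2/3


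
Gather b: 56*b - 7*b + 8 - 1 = 49*b + 7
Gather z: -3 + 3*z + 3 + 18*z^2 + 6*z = 18*z^2 + 9*z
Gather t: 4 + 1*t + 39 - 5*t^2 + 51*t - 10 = -5*t^2 + 52*t + 33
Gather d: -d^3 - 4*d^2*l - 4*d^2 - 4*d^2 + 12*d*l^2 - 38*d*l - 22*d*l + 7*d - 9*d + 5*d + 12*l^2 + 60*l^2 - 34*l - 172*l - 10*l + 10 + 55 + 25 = -d^3 + d^2*(-4*l - 8) + d*(12*l^2 - 60*l + 3) + 72*l^2 - 216*l + 90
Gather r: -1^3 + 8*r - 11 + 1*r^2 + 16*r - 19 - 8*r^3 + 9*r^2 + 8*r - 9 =-8*r^3 + 10*r^2 + 32*r - 40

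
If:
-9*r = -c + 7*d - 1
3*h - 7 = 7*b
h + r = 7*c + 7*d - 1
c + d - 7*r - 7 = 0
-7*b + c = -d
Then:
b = 7/137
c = -241/274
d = 339/274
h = 336/137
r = -130/137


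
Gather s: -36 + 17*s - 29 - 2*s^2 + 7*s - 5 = -2*s^2 + 24*s - 70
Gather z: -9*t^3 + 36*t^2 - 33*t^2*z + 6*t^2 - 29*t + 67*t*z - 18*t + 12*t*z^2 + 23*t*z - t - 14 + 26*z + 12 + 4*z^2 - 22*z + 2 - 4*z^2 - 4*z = -9*t^3 + 42*t^2 + 12*t*z^2 - 48*t + z*(-33*t^2 + 90*t)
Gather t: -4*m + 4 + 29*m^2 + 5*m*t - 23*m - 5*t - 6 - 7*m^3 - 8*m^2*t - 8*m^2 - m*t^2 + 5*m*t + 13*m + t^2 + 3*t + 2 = -7*m^3 + 21*m^2 - 14*m + t^2*(1 - m) + t*(-8*m^2 + 10*m - 2)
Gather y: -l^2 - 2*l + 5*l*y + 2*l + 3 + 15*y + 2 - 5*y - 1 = -l^2 + y*(5*l + 10) + 4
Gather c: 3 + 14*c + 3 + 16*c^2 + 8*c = 16*c^2 + 22*c + 6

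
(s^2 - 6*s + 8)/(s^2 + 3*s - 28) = (s - 2)/(s + 7)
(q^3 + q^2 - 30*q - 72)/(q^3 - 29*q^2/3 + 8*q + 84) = 3*(q^2 + 7*q + 12)/(3*q^2 - 11*q - 42)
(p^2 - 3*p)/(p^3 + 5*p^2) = (p - 3)/(p*(p + 5))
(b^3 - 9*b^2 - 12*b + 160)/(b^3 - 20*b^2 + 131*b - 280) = (b + 4)/(b - 7)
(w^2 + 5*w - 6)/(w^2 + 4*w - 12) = (w - 1)/(w - 2)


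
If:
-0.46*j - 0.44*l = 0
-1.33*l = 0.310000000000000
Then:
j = 0.22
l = -0.23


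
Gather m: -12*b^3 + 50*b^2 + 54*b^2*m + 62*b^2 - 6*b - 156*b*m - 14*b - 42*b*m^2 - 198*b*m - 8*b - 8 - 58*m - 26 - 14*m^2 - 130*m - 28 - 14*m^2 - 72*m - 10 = -12*b^3 + 112*b^2 - 28*b + m^2*(-42*b - 28) + m*(54*b^2 - 354*b - 260) - 72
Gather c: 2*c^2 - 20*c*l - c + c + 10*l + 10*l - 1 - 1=2*c^2 - 20*c*l + 20*l - 2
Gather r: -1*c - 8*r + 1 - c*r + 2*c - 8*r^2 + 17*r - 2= c - 8*r^2 + r*(9 - c) - 1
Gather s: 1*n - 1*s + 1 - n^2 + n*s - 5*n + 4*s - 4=-n^2 - 4*n + s*(n + 3) - 3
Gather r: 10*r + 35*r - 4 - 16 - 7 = 45*r - 27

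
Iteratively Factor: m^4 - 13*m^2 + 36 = (m + 2)*(m^3 - 2*m^2 - 9*m + 18) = (m - 3)*(m + 2)*(m^2 + m - 6) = (m - 3)*(m + 2)*(m + 3)*(m - 2)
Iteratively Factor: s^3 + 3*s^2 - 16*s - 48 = (s + 3)*(s^2 - 16) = (s - 4)*(s + 3)*(s + 4)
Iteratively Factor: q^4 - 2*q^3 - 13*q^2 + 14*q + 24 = (q - 4)*(q^3 + 2*q^2 - 5*q - 6) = (q - 4)*(q - 2)*(q^2 + 4*q + 3) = (q - 4)*(q - 2)*(q + 1)*(q + 3)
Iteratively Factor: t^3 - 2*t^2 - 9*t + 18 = (t - 2)*(t^2 - 9) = (t - 2)*(t + 3)*(t - 3)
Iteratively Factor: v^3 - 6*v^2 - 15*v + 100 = (v - 5)*(v^2 - v - 20) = (v - 5)*(v + 4)*(v - 5)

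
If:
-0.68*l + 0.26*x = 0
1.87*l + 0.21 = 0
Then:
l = -0.11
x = -0.29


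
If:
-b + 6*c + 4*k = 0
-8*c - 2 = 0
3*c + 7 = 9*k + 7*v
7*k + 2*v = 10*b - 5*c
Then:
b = 41/166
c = -1/4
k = 145/332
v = 55/166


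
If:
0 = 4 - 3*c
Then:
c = 4/3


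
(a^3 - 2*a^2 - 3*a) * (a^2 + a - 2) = a^5 - a^4 - 7*a^3 + a^2 + 6*a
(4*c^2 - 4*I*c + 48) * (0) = 0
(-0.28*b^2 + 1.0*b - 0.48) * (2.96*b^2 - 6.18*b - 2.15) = -0.8288*b^4 + 4.6904*b^3 - 6.9988*b^2 + 0.8164*b + 1.032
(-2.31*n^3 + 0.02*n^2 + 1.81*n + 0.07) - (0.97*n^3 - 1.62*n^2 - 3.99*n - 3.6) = -3.28*n^3 + 1.64*n^2 + 5.8*n + 3.67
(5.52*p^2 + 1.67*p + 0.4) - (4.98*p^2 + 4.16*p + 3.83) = 0.539999999999999*p^2 - 2.49*p - 3.43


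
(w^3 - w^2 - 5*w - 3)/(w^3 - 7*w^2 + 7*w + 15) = (w + 1)/(w - 5)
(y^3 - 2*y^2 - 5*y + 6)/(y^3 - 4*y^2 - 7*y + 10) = (y - 3)/(y - 5)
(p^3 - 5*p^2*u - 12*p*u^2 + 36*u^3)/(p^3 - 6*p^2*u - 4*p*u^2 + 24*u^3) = (p + 3*u)/(p + 2*u)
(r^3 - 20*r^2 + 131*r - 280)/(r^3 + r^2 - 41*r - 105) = (r^2 - 13*r + 40)/(r^2 + 8*r + 15)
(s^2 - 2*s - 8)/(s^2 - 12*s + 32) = (s + 2)/(s - 8)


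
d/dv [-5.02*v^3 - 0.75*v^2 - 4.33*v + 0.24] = -15.06*v^2 - 1.5*v - 4.33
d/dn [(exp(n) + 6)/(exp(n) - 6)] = -12*exp(n)/(exp(n) - 6)^2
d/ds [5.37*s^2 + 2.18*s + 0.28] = 10.74*s + 2.18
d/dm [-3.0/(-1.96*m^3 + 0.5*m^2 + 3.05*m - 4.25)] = (-17.64*m^2 + 3.0*m + 9.15)/(1.96*m^3 - 0.5*m^2 - 3.05*m + 4.25)^2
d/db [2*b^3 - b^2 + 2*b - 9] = 6*b^2 - 2*b + 2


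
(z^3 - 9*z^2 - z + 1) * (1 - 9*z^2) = -9*z^5 + 81*z^4 + 10*z^3 - 18*z^2 - z + 1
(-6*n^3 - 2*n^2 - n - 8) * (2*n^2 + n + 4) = -12*n^5 - 10*n^4 - 28*n^3 - 25*n^2 - 12*n - 32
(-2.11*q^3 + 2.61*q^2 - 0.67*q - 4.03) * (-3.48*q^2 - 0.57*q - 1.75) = 7.3428*q^5 - 7.8801*q^4 + 4.5364*q^3 + 9.8388*q^2 + 3.4696*q + 7.0525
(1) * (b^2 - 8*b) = b^2 - 8*b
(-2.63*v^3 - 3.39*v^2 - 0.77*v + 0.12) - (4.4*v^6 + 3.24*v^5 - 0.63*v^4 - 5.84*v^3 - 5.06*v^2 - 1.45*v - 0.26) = -4.4*v^6 - 3.24*v^5 + 0.63*v^4 + 3.21*v^3 + 1.67*v^2 + 0.68*v + 0.38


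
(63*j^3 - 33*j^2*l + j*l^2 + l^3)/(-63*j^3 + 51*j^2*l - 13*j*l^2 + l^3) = (-7*j - l)/(7*j - l)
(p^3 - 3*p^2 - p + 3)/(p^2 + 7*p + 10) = (p^3 - 3*p^2 - p + 3)/(p^2 + 7*p + 10)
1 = 1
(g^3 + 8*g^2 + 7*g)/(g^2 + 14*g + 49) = g*(g + 1)/(g + 7)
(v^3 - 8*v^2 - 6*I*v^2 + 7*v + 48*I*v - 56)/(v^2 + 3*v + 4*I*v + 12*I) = (v^3 + v^2*(-8 - 6*I) + v*(7 + 48*I) - 56)/(v^2 + v*(3 + 4*I) + 12*I)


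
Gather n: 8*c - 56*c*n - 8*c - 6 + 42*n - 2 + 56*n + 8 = n*(98 - 56*c)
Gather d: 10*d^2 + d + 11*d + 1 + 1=10*d^2 + 12*d + 2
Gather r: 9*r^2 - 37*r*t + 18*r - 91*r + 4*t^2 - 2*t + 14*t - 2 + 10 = 9*r^2 + r*(-37*t - 73) + 4*t^2 + 12*t + 8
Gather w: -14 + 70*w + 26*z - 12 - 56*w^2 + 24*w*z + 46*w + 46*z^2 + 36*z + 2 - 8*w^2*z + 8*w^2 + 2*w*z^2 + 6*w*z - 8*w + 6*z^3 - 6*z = w^2*(-8*z - 48) + w*(2*z^2 + 30*z + 108) + 6*z^3 + 46*z^2 + 56*z - 24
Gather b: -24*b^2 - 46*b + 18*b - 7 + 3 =-24*b^2 - 28*b - 4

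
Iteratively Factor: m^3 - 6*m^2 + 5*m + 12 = (m - 4)*(m^2 - 2*m - 3) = (m - 4)*(m - 3)*(m + 1)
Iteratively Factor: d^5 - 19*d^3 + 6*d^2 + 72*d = (d)*(d^4 - 19*d^2 + 6*d + 72) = d*(d + 2)*(d^3 - 2*d^2 - 15*d + 36) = d*(d + 2)*(d + 4)*(d^2 - 6*d + 9) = d*(d - 3)*(d + 2)*(d + 4)*(d - 3)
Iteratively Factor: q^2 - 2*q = (q)*(q - 2)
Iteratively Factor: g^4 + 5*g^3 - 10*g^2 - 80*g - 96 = (g - 4)*(g^3 + 9*g^2 + 26*g + 24) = (g - 4)*(g + 4)*(g^2 + 5*g + 6) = (g - 4)*(g + 2)*(g + 4)*(g + 3)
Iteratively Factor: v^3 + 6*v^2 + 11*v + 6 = (v + 1)*(v^2 + 5*v + 6) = (v + 1)*(v + 2)*(v + 3)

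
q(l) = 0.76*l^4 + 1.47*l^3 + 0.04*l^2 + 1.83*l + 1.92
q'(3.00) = 123.84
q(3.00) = 109.02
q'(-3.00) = -40.80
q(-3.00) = 18.66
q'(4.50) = 368.51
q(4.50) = 456.57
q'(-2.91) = -35.97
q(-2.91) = 15.21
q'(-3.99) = -121.39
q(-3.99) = 94.50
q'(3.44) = 178.04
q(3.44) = 174.95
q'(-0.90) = 3.11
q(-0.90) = -0.27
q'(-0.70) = 2.89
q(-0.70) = 0.34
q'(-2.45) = -16.60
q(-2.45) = 3.44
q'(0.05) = 1.85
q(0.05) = 2.01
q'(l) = 3.04*l^3 + 4.41*l^2 + 0.08*l + 1.83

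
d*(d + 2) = d^2 + 2*d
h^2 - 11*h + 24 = (h - 8)*(h - 3)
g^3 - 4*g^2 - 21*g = g*(g - 7)*(g + 3)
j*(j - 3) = j^2 - 3*j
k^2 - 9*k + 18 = (k - 6)*(k - 3)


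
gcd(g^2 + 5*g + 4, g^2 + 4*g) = g + 4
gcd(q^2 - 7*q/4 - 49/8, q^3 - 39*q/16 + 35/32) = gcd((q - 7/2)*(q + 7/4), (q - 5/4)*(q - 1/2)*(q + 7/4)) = q + 7/4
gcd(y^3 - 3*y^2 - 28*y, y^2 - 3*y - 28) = y^2 - 3*y - 28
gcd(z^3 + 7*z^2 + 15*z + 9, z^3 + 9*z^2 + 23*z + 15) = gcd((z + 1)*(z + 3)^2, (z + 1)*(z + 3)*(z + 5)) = z^2 + 4*z + 3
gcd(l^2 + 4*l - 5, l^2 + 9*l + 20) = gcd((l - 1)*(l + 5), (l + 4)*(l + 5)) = l + 5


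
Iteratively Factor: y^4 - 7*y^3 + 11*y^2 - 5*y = (y)*(y^3 - 7*y^2 + 11*y - 5) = y*(y - 1)*(y^2 - 6*y + 5) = y*(y - 1)^2*(y - 5)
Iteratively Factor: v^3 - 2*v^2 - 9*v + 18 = (v + 3)*(v^2 - 5*v + 6) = (v - 2)*(v + 3)*(v - 3)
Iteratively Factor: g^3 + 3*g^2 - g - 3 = (g + 1)*(g^2 + 2*g - 3) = (g + 1)*(g + 3)*(g - 1)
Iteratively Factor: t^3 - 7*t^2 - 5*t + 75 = (t - 5)*(t^2 - 2*t - 15) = (t - 5)^2*(t + 3)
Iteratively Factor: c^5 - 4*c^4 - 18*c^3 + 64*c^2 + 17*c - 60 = (c - 3)*(c^4 - c^3 - 21*c^2 + c + 20) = (c - 5)*(c - 3)*(c^3 + 4*c^2 - c - 4) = (c - 5)*(c - 3)*(c - 1)*(c^2 + 5*c + 4) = (c - 5)*(c - 3)*(c - 1)*(c + 4)*(c + 1)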